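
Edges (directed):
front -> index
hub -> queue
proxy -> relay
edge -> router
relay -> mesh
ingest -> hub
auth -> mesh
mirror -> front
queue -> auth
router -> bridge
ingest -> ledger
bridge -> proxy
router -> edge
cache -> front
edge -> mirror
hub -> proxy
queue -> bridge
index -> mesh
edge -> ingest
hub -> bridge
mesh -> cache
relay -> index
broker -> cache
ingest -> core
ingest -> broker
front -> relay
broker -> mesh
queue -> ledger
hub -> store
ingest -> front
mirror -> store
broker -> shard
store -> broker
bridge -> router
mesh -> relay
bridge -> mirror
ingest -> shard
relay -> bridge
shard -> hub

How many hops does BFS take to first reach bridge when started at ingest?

Level 0: ingest
Level 1: broker, core, front, hub, ledger, shard
Level 2: bridge, cache, index, mesh, proxy, queue, relay, store
Level 3: auth, mirror, router
Level 4: edge
bridge first appears at level 2.

2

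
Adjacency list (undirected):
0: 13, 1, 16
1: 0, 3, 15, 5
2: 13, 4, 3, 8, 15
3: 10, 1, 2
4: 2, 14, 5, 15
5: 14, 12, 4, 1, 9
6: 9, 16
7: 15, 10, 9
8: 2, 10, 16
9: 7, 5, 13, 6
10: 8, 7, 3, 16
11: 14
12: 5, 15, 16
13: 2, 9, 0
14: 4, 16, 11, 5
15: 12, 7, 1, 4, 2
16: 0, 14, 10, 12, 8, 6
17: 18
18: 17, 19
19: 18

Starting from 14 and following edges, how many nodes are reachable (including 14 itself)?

17

BFS from 14 visits: 14, 4, 5, 11, 16, 2, 15, 1, 9, 12, 0, 6, 8, 10, 3, 13, 7
Reachable nodes: 17 of 20 total.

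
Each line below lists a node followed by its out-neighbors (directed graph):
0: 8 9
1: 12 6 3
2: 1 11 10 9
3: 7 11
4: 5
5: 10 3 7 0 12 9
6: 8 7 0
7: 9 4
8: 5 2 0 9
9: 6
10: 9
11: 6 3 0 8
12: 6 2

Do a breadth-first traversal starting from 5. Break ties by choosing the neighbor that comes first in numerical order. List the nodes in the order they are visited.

5, 0, 3, 7, 9, 10, 12, 8, 11, 4, 6, 2, 1

Visit 5; enqueue 0, 3, 7, 9, 10, 12 → queue [0, 3, 7, 9, 10, 12]
Visit 0; enqueue 8 → queue [3, 7, 9, 10, 12, 8]
Visit 3; enqueue 11 → queue [7, 9, 10, 12, 8, 11]
Visit 7; enqueue 4 → queue [9, 10, 12, 8, 11, 4]
Visit 9; enqueue 6 → queue [10, 12, 8, 11, 4, 6]
Visit 10 → queue [12, 8, 11, 4, 6]
Visit 12; enqueue 2 → queue [8, 11, 4, 6, 2]
Visit 8 → queue [11, 4, 6, 2]
Visit 11 → queue [4, 6, 2]
Visit 4 → queue [6, 2]
Visit 6 → queue [2]
Visit 2; enqueue 1 → queue [1]
Visit 1 → queue []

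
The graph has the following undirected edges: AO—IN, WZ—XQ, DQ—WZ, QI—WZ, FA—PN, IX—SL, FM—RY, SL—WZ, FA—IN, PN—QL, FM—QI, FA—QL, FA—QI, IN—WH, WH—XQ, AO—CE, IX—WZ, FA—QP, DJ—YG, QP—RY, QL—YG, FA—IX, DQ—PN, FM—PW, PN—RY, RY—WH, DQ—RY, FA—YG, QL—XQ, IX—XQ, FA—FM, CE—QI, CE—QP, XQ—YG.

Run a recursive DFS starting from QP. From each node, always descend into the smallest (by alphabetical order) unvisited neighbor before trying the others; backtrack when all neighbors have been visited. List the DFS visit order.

QP CE AO IN FA FM PW QI WZ DQ PN QL XQ IX SL WH RY YG DJ

Visit QP
QP → CE
CE → AO
AO → IN
IN → FA
FA → FM
FM → PW
FM → QI
QI → WZ
WZ → DQ
DQ → PN
PN → QL
QL → XQ
XQ → IX
IX → SL
XQ → WH
WH → RY
XQ → YG
YG → DJ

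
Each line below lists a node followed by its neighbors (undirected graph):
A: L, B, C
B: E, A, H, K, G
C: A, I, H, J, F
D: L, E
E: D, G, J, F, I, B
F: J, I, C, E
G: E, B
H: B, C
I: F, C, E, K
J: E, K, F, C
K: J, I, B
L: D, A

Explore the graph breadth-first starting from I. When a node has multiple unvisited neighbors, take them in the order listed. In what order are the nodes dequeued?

I → F → C → E → K → J → A → H → D → G → B → L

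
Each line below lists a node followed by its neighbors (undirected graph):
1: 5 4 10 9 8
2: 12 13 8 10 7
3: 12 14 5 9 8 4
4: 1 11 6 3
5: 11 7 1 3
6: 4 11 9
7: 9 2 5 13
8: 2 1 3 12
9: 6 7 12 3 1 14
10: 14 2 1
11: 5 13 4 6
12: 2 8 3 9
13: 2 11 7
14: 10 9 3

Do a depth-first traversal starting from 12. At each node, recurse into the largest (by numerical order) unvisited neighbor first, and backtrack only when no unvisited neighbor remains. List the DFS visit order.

Visit 12
12 → 9
9 → 14
14 → 10
10 → 2
2 → 13
13 → 11
11 → 6
6 → 4
4 → 3
3 → 8
8 → 1
1 → 5
5 → 7

12, 9, 14, 10, 2, 13, 11, 6, 4, 3, 8, 1, 5, 7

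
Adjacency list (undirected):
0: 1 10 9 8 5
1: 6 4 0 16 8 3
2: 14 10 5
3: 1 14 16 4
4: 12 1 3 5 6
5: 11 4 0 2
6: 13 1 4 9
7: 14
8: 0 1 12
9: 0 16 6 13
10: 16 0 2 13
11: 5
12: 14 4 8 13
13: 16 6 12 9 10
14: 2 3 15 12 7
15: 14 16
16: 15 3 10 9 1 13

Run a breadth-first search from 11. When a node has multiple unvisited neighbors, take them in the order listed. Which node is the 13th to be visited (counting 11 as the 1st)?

14

Visit 11; enqueue 5 → queue [5]
Visit 5; enqueue 4, 0, 2 → queue [4, 0, 2]
Visit 4; enqueue 12, 1, 3, 6 → queue [0, 2, 12, 1, 3, 6]
Visit 0; enqueue 10, 9, 8 → queue [2, 12, 1, 3, 6, 10, 9, 8]
Visit 2; enqueue 14 → queue [12, 1, 3, 6, 10, 9, 8, 14]
Visit 12; enqueue 13 → queue [1, 3, 6, 10, 9, 8, 14, 13]
Visit 1; enqueue 16 → queue [3, 6, 10, 9, 8, 14, 13, 16]
Visit 3 → queue [6, 10, 9, 8, 14, 13, 16]
Visit 6 → queue [10, 9, 8, 14, 13, 16]
Visit 10 → queue [9, 8, 14, 13, 16]
Visit 9 → queue [8, 14, 13, 16]
Visit 8 → queue [14, 13, 16]
Visit 14; enqueue 15, 7 → queue [13, 16, 15, 7]
Visit 13 → queue [16, 15, 7]
Visit 16 → queue [15, 7]
Visit 15 → queue [7]
Visit 7 → queue []

Visit order: 11, 5, 4, 0, 2, 12, 1, 3, 6, 10, 9, 8, 14, 13, 16, 15, 7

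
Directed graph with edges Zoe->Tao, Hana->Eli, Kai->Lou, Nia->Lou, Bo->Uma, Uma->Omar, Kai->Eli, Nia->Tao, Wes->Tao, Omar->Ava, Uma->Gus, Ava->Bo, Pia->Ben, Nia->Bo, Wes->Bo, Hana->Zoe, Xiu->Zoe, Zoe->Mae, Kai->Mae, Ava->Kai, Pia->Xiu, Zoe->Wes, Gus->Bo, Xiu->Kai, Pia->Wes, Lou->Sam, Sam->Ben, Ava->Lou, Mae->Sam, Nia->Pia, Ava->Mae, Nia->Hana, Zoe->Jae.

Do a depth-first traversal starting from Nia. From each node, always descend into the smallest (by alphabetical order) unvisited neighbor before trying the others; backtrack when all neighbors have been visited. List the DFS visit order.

Visit Nia
Nia → Bo
Bo → Uma
Uma → Gus
Uma → Omar
Omar → Ava
Ava → Kai
Kai → Eli
Kai → Lou
Lou → Sam
Sam → Ben
Kai → Mae
Nia → Hana
Hana → Zoe
Zoe → Jae
Zoe → Tao
Zoe → Wes
Nia → Pia
Pia → Xiu

Nia -> Bo -> Uma -> Gus -> Omar -> Ava -> Kai -> Eli -> Lou -> Sam -> Ben -> Mae -> Hana -> Zoe -> Jae -> Tao -> Wes -> Pia -> Xiu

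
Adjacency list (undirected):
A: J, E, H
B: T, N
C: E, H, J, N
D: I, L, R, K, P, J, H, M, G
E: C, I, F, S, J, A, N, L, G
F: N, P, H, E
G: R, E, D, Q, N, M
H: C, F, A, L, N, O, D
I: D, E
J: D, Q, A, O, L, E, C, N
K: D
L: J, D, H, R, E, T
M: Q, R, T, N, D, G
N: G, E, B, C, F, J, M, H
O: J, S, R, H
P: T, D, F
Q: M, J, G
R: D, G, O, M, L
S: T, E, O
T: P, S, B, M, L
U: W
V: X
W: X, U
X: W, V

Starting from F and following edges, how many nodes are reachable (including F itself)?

BFS from F visits: F, P, N, H, E, T, D, M, J, G, C, B, O, L, A, S, I, R, K, Q
Reachable nodes: 20 of 24 total.

20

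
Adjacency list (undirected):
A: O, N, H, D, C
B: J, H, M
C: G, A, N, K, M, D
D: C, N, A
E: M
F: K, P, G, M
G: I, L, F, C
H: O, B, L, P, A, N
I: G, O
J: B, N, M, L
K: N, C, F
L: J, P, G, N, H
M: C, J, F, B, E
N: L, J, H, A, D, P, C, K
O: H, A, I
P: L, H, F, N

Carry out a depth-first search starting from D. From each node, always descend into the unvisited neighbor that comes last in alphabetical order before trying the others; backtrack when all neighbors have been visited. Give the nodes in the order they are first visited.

D, N, P, L, J, M, F, K, C, G, I, O, H, B, A, E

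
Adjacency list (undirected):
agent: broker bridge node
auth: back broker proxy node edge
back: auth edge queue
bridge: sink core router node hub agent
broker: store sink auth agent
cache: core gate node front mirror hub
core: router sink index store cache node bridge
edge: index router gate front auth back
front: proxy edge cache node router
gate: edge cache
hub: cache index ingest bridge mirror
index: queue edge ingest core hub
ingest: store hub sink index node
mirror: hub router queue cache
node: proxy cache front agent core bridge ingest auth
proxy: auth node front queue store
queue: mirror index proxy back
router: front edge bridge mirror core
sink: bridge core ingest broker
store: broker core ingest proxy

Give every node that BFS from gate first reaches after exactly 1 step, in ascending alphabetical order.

Level 0: gate
Level 1: cache, edge
Level 2: auth, back, core, front, hub, index, mirror, node, router
Level 3: agent, bridge, broker, ingest, proxy, queue, sink, store

cache, edge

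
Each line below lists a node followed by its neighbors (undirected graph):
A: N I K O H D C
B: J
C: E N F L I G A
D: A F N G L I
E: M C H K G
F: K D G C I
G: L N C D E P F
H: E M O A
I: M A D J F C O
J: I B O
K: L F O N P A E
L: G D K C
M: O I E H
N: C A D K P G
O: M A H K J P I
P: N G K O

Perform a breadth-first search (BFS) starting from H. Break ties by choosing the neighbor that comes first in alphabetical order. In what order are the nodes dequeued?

H -> A -> E -> M -> O -> C -> D -> I -> K -> N -> G -> J -> P -> F -> L -> B

Visit H; enqueue A, E, M, O → queue [A, E, M, O]
Visit A; enqueue C, D, I, K, N → queue [E, M, O, C, D, I, K, N]
Visit E; enqueue G → queue [M, O, C, D, I, K, N, G]
Visit M → queue [O, C, D, I, K, N, G]
Visit O; enqueue J, P → queue [C, D, I, K, N, G, J, P]
Visit C; enqueue F, L → queue [D, I, K, N, G, J, P, F, L]
Visit D → queue [I, K, N, G, J, P, F, L]
Visit I → queue [K, N, G, J, P, F, L]
Visit K → queue [N, G, J, P, F, L]
Visit N → queue [G, J, P, F, L]
Visit G → queue [J, P, F, L]
Visit J; enqueue B → queue [P, F, L, B]
Visit P → queue [F, L, B]
Visit F → queue [L, B]
Visit L → queue [B]
Visit B → queue []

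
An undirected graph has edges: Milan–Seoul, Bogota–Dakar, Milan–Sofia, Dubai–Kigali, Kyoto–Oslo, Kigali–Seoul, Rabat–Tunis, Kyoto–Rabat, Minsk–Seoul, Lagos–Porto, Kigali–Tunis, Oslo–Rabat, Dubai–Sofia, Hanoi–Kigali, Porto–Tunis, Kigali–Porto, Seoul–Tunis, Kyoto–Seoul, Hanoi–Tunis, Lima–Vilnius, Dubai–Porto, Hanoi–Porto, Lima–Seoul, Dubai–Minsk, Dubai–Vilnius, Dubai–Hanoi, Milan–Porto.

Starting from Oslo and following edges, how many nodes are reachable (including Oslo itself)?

15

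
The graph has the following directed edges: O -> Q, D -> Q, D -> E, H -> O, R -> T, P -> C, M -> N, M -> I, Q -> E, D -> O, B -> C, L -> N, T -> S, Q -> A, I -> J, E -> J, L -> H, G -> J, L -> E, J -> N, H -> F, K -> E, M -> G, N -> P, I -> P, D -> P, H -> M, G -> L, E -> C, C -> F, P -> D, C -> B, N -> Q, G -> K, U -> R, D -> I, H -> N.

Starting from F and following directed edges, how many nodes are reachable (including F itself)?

1

BFS from F visits: F
Reachable nodes: 1 of 21 total.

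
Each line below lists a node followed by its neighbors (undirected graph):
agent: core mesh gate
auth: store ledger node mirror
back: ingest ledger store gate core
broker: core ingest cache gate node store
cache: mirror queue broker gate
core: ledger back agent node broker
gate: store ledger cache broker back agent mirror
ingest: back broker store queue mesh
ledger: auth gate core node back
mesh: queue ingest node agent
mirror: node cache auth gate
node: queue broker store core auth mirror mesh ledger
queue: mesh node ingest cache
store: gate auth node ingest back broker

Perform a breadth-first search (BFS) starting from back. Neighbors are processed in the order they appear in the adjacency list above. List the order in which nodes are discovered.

back, ingest, ledger, store, gate, core, broker, queue, mesh, auth, node, cache, agent, mirror

Visit back; enqueue ingest, ledger, store, gate, core → queue [ingest, ledger, store, gate, core]
Visit ingest; enqueue broker, queue, mesh → queue [ledger, store, gate, core, broker, queue, mesh]
Visit ledger; enqueue auth, node → queue [store, gate, core, broker, queue, mesh, auth, node]
Visit store → queue [gate, core, broker, queue, mesh, auth, node]
Visit gate; enqueue cache, agent, mirror → queue [core, broker, queue, mesh, auth, node, cache, agent, mirror]
Visit core → queue [broker, queue, mesh, auth, node, cache, agent, mirror]
Visit broker → queue [queue, mesh, auth, node, cache, agent, mirror]
Visit queue → queue [mesh, auth, node, cache, agent, mirror]
Visit mesh → queue [auth, node, cache, agent, mirror]
Visit auth → queue [node, cache, agent, mirror]
Visit node → queue [cache, agent, mirror]
Visit cache → queue [agent, mirror]
Visit agent → queue [mirror]
Visit mirror → queue []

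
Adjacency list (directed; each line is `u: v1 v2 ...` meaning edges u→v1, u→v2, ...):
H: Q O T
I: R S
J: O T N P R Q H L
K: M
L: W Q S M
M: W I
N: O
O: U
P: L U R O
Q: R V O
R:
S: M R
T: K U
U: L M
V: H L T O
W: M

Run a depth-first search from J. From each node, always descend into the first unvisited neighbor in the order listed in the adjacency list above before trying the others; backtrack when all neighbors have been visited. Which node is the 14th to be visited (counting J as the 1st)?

Visit J
J → O
O → U
U → L
L → W
W → M
M → I
I → R
I → S
L → Q
Q → V
V → H
H → T
T → K
J → N
J → P

Visit order: J, O, U, L, W, M, I, R, S, Q, V, H, T, K, N, P

K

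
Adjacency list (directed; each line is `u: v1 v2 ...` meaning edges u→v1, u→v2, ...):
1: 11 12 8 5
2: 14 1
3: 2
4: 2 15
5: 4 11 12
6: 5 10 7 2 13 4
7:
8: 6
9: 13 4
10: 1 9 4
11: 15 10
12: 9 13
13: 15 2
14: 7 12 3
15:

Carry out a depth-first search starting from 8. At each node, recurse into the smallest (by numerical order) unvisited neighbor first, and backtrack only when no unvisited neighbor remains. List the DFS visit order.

8 -> 6 -> 2 -> 1 -> 5 -> 4 -> 15 -> 11 -> 10 -> 9 -> 13 -> 12 -> 14 -> 3 -> 7

Visit 8
8 → 6
6 → 2
2 → 1
1 → 5
5 → 4
4 → 15
5 → 11
11 → 10
10 → 9
9 → 13
5 → 12
2 → 14
14 → 3
14 → 7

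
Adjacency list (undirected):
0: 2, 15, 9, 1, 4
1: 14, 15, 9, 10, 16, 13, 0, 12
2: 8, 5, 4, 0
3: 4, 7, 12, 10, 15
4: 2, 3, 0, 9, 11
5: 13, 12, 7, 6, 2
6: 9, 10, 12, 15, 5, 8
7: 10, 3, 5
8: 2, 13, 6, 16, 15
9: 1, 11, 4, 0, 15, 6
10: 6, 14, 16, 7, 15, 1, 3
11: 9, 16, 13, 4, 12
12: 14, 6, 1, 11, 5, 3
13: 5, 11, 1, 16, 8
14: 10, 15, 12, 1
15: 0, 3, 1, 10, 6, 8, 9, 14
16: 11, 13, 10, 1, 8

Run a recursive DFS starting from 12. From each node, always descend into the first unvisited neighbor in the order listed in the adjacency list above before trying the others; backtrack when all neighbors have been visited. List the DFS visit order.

12 14 10 6 9 1 15 0 2 8 13 5 7 3 4 11 16

Visit 12
12 → 14
14 → 10
10 → 6
6 → 9
9 → 1
1 → 15
15 → 0
0 → 2
2 → 8
8 → 13
13 → 5
5 → 7
7 → 3
3 → 4
4 → 11
11 → 16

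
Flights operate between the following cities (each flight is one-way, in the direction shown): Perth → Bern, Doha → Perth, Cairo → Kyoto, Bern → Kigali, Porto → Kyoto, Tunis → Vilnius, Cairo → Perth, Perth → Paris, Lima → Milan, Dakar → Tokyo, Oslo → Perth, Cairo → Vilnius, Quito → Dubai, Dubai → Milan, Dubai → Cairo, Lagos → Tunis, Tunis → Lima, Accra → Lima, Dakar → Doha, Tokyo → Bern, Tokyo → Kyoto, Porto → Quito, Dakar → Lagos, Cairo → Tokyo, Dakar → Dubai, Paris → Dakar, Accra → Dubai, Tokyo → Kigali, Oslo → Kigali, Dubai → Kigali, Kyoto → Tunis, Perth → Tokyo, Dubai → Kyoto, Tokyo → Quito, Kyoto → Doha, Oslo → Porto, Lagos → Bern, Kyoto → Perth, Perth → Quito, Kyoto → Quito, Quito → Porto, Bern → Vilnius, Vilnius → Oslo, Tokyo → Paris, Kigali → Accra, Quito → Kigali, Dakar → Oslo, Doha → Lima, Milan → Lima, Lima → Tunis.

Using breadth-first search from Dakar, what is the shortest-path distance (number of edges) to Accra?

3

Level 0: Dakar
Level 1: Doha, Dubai, Lagos, Oslo, Tokyo
Level 2: Bern, Cairo, Kigali, Kyoto, Lima, Milan, Paris, Perth, Porto, Quito, Tunis
Level 3: Accra, Vilnius
Accra first appears at level 3.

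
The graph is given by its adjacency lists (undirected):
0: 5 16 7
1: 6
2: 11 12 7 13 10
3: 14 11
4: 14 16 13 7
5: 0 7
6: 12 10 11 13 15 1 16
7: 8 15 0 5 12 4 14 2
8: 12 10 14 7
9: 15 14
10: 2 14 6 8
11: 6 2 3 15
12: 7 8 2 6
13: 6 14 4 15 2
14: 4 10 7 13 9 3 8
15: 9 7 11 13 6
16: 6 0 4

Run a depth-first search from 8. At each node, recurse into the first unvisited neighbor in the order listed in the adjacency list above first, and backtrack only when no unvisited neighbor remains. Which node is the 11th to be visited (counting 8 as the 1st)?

Visit 8
8 → 12
12 → 7
7 → 15
15 → 9
9 → 14
14 → 4
4 → 16
16 → 6
6 → 10
10 → 2
2 → 11
11 → 3
2 → 13
6 → 1
16 → 0
0 → 5

Visit order: 8, 12, 7, 15, 9, 14, 4, 16, 6, 10, 2, 11, 3, 13, 1, 0, 5

2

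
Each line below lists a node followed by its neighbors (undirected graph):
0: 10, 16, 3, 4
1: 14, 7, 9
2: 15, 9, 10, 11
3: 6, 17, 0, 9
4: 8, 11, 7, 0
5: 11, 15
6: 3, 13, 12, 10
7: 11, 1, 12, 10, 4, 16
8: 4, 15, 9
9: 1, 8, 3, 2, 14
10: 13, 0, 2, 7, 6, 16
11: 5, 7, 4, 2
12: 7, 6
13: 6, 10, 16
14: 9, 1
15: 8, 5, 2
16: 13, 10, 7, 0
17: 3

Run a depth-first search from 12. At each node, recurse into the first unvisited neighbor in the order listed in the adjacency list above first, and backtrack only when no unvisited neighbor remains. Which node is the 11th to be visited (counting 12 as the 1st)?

6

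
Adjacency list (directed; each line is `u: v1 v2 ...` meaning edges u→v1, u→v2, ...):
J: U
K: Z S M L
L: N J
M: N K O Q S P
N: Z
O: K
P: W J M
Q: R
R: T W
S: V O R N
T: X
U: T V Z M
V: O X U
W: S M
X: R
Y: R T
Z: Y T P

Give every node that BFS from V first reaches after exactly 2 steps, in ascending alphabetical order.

K, M, R, T, Z

Level 0: V
Level 1: O, U, X
Level 2: K, M, R, T, Z
Level 3: L, N, P, Q, S, W, Y
Level 4: J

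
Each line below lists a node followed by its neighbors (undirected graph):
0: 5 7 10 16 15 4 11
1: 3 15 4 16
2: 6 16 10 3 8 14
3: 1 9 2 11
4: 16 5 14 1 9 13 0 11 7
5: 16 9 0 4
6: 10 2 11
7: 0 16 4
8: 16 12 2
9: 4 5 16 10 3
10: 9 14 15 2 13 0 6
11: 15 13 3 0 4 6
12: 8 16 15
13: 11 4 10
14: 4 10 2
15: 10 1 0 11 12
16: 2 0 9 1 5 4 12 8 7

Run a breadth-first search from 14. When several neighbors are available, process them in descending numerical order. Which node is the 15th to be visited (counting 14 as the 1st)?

8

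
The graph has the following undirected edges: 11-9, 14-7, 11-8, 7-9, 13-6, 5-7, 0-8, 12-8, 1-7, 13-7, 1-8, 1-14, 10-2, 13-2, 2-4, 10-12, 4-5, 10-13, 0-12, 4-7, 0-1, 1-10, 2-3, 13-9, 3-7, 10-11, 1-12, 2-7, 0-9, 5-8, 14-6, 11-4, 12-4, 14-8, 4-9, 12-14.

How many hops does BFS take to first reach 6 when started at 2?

Level 0: 2
Level 1: 3, 4, 7, 10, 13
Level 2: 1, 5, 6, 9, 11, 12, 14
Level 3: 0, 8
6 first appears at level 2.

2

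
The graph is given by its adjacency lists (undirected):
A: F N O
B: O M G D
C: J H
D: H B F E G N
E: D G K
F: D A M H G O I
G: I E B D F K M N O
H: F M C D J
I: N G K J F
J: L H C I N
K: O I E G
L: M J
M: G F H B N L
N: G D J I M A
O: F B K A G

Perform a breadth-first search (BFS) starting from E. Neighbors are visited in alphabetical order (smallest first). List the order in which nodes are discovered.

Visit E; enqueue D, G, K → queue [D, G, K]
Visit D; enqueue B, F, H, N → queue [G, K, B, F, H, N]
Visit G; enqueue I, M, O → queue [K, B, F, H, N, I, M, O]
Visit K → queue [B, F, H, N, I, M, O]
Visit B → queue [F, H, N, I, M, O]
Visit F; enqueue A → queue [H, N, I, M, O, A]
Visit H; enqueue C, J → queue [N, I, M, O, A, C, J]
Visit N → queue [I, M, O, A, C, J]
Visit I → queue [M, O, A, C, J]
Visit M; enqueue L → queue [O, A, C, J, L]
Visit O → queue [A, C, J, L]
Visit A → queue [C, J, L]
Visit C → queue [J, L]
Visit J → queue [L]
Visit L → queue []

E → D → G → K → B → F → H → N → I → M → O → A → C → J → L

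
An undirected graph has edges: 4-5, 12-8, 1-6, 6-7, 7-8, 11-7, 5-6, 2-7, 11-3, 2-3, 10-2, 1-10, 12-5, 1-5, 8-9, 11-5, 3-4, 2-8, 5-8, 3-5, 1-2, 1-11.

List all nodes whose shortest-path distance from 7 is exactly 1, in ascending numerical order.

2, 6, 8, 11

Level 0: 7
Level 1: 2, 6, 8, 11
Level 2: 1, 3, 5, 9, 10, 12
Level 3: 4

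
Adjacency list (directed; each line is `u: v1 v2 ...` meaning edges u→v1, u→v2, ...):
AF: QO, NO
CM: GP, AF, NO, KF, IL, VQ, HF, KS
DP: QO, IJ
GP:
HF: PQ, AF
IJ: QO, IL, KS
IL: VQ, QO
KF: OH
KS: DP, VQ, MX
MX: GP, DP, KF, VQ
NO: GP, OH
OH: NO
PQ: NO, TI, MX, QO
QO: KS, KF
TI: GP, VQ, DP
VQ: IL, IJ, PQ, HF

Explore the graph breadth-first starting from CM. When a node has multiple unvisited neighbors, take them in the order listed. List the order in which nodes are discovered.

CM GP AF NO KF IL VQ HF KS QO OH IJ PQ DP MX TI

Visit CM; enqueue GP, AF, NO, KF, IL, VQ, HF, KS → queue [GP, AF, NO, KF, IL, VQ, HF, KS]
Visit GP → queue [AF, NO, KF, IL, VQ, HF, KS]
Visit AF; enqueue QO → queue [NO, KF, IL, VQ, HF, KS, QO]
Visit NO; enqueue OH → queue [KF, IL, VQ, HF, KS, QO, OH]
Visit KF → queue [IL, VQ, HF, KS, QO, OH]
Visit IL → queue [VQ, HF, KS, QO, OH]
Visit VQ; enqueue IJ, PQ → queue [HF, KS, QO, OH, IJ, PQ]
Visit HF → queue [KS, QO, OH, IJ, PQ]
Visit KS; enqueue DP, MX → queue [QO, OH, IJ, PQ, DP, MX]
Visit QO → queue [OH, IJ, PQ, DP, MX]
Visit OH → queue [IJ, PQ, DP, MX]
Visit IJ → queue [PQ, DP, MX]
Visit PQ; enqueue TI → queue [DP, MX, TI]
Visit DP → queue [MX, TI]
Visit MX → queue [TI]
Visit TI → queue []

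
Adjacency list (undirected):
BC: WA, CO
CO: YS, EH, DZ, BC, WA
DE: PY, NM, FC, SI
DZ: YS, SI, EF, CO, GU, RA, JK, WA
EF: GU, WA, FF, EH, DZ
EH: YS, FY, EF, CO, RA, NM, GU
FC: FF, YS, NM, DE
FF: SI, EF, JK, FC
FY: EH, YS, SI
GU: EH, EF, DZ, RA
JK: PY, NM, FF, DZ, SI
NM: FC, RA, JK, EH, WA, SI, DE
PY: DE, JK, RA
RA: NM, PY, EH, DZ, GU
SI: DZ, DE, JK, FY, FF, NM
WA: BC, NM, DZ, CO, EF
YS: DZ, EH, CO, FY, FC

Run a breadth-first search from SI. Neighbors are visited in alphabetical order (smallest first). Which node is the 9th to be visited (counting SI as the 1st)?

PY

Visit SI; enqueue DE, DZ, FF, FY, JK, NM → queue [DE, DZ, FF, FY, JK, NM]
Visit DE; enqueue FC, PY → queue [DZ, FF, FY, JK, NM, FC, PY]
Visit DZ; enqueue CO, EF, GU, RA, WA, YS → queue [FF, FY, JK, NM, FC, PY, CO, EF, GU, RA, WA, YS]
Visit FF → queue [FY, JK, NM, FC, PY, CO, EF, GU, RA, WA, YS]
Visit FY; enqueue EH → queue [JK, NM, FC, PY, CO, EF, GU, RA, WA, YS, EH]
Visit JK → queue [NM, FC, PY, CO, EF, GU, RA, WA, YS, EH]
Visit NM → queue [FC, PY, CO, EF, GU, RA, WA, YS, EH]
Visit FC → queue [PY, CO, EF, GU, RA, WA, YS, EH]
Visit PY → queue [CO, EF, GU, RA, WA, YS, EH]
Visit CO; enqueue BC → queue [EF, GU, RA, WA, YS, EH, BC]
Visit EF → queue [GU, RA, WA, YS, EH, BC]
Visit GU → queue [RA, WA, YS, EH, BC]
Visit RA → queue [WA, YS, EH, BC]
Visit WA → queue [YS, EH, BC]
Visit YS → queue [EH, BC]
Visit EH → queue [BC]
Visit BC → queue []

Visit order: SI, DE, DZ, FF, FY, JK, NM, FC, PY, CO, EF, GU, RA, WA, YS, EH, BC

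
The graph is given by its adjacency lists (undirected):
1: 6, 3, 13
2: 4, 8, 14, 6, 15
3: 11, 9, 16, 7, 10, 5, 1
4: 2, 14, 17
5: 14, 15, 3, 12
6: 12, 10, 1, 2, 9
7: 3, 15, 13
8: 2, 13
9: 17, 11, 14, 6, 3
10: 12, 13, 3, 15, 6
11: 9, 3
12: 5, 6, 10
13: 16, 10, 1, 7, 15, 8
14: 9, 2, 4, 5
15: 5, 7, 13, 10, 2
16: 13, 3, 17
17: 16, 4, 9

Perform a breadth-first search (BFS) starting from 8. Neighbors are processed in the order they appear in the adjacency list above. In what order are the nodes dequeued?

8, 2, 13, 4, 14, 6, 15, 16, 10, 1, 7, 17, 9, 5, 12, 3, 11

Visit 8; enqueue 2, 13 → queue [2, 13]
Visit 2; enqueue 4, 14, 6, 15 → queue [13, 4, 14, 6, 15]
Visit 13; enqueue 16, 10, 1, 7 → queue [4, 14, 6, 15, 16, 10, 1, 7]
Visit 4; enqueue 17 → queue [14, 6, 15, 16, 10, 1, 7, 17]
Visit 14; enqueue 9, 5 → queue [6, 15, 16, 10, 1, 7, 17, 9, 5]
Visit 6; enqueue 12 → queue [15, 16, 10, 1, 7, 17, 9, 5, 12]
Visit 15 → queue [16, 10, 1, 7, 17, 9, 5, 12]
Visit 16; enqueue 3 → queue [10, 1, 7, 17, 9, 5, 12, 3]
Visit 10 → queue [1, 7, 17, 9, 5, 12, 3]
Visit 1 → queue [7, 17, 9, 5, 12, 3]
Visit 7 → queue [17, 9, 5, 12, 3]
Visit 17 → queue [9, 5, 12, 3]
Visit 9; enqueue 11 → queue [5, 12, 3, 11]
Visit 5 → queue [12, 3, 11]
Visit 12 → queue [3, 11]
Visit 3 → queue [11]
Visit 11 → queue []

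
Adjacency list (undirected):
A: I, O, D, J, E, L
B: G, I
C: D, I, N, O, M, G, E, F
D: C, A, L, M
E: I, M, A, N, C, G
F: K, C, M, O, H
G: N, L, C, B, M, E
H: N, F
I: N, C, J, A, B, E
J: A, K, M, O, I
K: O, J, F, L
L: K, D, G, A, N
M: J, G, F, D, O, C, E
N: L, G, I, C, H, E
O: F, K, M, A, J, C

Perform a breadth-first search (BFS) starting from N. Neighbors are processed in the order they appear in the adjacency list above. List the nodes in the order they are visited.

N, L, G, I, C, H, E, K, D, A, B, M, J, O, F

Visit N; enqueue L, G, I, C, H, E → queue [L, G, I, C, H, E]
Visit L; enqueue K, D, A → queue [G, I, C, H, E, K, D, A]
Visit G; enqueue B, M → queue [I, C, H, E, K, D, A, B, M]
Visit I; enqueue J → queue [C, H, E, K, D, A, B, M, J]
Visit C; enqueue O, F → queue [H, E, K, D, A, B, M, J, O, F]
Visit H → queue [E, K, D, A, B, M, J, O, F]
Visit E → queue [K, D, A, B, M, J, O, F]
Visit K → queue [D, A, B, M, J, O, F]
Visit D → queue [A, B, M, J, O, F]
Visit A → queue [B, M, J, O, F]
Visit B → queue [M, J, O, F]
Visit M → queue [J, O, F]
Visit J → queue [O, F]
Visit O → queue [F]
Visit F → queue []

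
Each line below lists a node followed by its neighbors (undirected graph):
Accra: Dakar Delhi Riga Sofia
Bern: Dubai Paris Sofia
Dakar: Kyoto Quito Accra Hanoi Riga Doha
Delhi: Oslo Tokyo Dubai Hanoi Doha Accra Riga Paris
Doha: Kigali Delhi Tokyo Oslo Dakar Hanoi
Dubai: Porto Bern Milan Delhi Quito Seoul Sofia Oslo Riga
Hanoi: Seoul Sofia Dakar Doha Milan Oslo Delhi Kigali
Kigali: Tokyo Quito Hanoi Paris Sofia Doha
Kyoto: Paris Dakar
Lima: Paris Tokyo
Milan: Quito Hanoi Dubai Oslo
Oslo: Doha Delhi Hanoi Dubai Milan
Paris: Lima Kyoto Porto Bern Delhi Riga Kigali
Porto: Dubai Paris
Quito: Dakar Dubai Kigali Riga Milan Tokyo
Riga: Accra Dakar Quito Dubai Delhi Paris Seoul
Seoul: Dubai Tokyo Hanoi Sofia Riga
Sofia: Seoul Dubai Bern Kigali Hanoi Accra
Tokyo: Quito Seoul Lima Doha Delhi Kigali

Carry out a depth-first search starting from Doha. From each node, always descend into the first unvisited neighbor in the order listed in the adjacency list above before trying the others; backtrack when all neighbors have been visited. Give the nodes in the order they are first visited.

Doha, Kigali, Tokyo, Quito, Dakar, Kyoto, Paris, Lima, Porto, Dubai, Bern, Sofia, Seoul, Hanoi, Milan, Oslo, Delhi, Accra, Riga

Visit Doha
Doha → Kigali
Kigali → Tokyo
Tokyo → Quito
Quito → Dakar
Dakar → Kyoto
Kyoto → Paris
Paris → Lima
Paris → Porto
Porto → Dubai
Dubai → Bern
Bern → Sofia
Sofia → Seoul
Seoul → Hanoi
Hanoi → Milan
Milan → Oslo
Oslo → Delhi
Delhi → Accra
Accra → Riga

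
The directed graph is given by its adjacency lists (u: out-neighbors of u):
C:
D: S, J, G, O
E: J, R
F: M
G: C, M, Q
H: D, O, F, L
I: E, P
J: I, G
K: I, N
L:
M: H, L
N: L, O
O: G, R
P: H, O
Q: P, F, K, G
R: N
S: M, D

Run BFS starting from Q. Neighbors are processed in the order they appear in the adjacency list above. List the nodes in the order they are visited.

Q, P, F, K, G, H, O, M, I, N, C, D, L, R, E, S, J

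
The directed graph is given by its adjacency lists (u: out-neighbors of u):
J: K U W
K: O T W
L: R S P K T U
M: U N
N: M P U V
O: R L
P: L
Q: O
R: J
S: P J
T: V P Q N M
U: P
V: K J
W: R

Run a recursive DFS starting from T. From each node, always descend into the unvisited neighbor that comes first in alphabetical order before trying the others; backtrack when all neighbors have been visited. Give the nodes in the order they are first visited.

T, M, N, P, L, K, O, R, J, U, W, S, V, Q

Visit T
T → M
M → N
N → P
P → L
L → K
K → O
O → R
R → J
J → U
J → W
L → S
N → V
T → Q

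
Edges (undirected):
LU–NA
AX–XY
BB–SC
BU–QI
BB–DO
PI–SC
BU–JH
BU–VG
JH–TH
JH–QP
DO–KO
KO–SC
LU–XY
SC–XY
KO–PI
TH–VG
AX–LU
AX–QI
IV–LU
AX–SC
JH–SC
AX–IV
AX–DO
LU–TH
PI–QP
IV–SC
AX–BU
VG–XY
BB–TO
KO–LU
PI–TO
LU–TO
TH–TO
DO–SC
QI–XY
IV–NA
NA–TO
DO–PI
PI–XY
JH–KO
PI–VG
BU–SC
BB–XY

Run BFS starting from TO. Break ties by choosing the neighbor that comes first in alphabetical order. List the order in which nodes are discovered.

TO BB LU NA PI TH DO SC XY AX IV KO QP VG JH BU QI

Visit TO; enqueue BB, LU, NA, PI, TH → queue [BB, LU, NA, PI, TH]
Visit BB; enqueue DO, SC, XY → queue [LU, NA, PI, TH, DO, SC, XY]
Visit LU; enqueue AX, IV, KO → queue [NA, PI, TH, DO, SC, XY, AX, IV, KO]
Visit NA → queue [PI, TH, DO, SC, XY, AX, IV, KO]
Visit PI; enqueue QP, VG → queue [TH, DO, SC, XY, AX, IV, KO, QP, VG]
Visit TH; enqueue JH → queue [DO, SC, XY, AX, IV, KO, QP, VG, JH]
Visit DO → queue [SC, XY, AX, IV, KO, QP, VG, JH]
Visit SC; enqueue BU → queue [XY, AX, IV, KO, QP, VG, JH, BU]
Visit XY; enqueue QI → queue [AX, IV, KO, QP, VG, JH, BU, QI]
Visit AX → queue [IV, KO, QP, VG, JH, BU, QI]
Visit IV → queue [KO, QP, VG, JH, BU, QI]
Visit KO → queue [QP, VG, JH, BU, QI]
Visit QP → queue [VG, JH, BU, QI]
Visit VG → queue [JH, BU, QI]
Visit JH → queue [BU, QI]
Visit BU → queue [QI]
Visit QI → queue []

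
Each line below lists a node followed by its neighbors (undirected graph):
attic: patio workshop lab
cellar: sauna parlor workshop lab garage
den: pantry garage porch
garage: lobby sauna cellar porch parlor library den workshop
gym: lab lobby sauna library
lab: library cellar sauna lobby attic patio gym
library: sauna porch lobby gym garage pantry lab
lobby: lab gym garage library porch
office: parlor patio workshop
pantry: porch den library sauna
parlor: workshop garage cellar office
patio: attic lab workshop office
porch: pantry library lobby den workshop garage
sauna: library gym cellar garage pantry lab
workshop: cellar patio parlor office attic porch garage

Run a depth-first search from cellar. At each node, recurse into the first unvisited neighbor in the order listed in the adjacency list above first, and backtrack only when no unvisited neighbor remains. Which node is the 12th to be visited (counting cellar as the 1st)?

workshop

Visit cellar
cellar → sauna
sauna → library
library → porch
porch → pantry
pantry → den
den → garage
garage → lobby
lobby → lab
lab → attic
attic → patio
patio → workshop
workshop → parlor
parlor → office
lab → gym

Visit order: cellar, sauna, library, porch, pantry, den, garage, lobby, lab, attic, patio, workshop, parlor, office, gym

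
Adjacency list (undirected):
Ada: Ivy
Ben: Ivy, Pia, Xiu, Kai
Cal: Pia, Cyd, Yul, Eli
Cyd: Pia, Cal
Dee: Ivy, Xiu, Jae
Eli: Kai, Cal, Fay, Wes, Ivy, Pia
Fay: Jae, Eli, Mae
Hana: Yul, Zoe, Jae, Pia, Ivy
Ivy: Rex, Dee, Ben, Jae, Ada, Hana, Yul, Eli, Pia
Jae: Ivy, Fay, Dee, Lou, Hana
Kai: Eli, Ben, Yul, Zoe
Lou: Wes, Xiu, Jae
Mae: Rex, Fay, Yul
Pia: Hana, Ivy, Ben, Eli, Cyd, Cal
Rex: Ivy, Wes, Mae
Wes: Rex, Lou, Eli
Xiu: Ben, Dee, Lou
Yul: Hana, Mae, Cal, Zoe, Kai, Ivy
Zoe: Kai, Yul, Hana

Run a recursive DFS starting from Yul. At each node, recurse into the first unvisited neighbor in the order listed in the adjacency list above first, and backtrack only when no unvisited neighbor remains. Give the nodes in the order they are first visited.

Visit Yul
Yul → Hana
Hana → Zoe
Zoe → Kai
Kai → Eli
Eli → Cal
Cal → Pia
Pia → Ivy
Ivy → Rex
Rex → Wes
Wes → Lou
Lou → Xiu
Xiu → Ben
Xiu → Dee
Dee → Jae
Jae → Fay
Fay → Mae
Ivy → Ada
Pia → Cyd

Yul, Hana, Zoe, Kai, Eli, Cal, Pia, Ivy, Rex, Wes, Lou, Xiu, Ben, Dee, Jae, Fay, Mae, Ada, Cyd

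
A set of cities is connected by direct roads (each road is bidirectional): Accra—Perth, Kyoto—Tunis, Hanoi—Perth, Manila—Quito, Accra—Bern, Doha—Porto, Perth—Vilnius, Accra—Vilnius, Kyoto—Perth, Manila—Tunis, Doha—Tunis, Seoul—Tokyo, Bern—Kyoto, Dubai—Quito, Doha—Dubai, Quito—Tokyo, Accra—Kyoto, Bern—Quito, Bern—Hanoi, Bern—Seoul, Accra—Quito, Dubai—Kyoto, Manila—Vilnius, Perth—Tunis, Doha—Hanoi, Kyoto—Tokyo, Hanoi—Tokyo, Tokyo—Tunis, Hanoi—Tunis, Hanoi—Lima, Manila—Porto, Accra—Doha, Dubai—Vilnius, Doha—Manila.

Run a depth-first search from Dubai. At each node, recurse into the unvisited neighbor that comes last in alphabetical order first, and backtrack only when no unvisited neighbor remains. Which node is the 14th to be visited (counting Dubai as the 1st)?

Visit Dubai
Dubai → Vilnius
Vilnius → Perth
Perth → Tunis
Tunis → Tokyo
Tokyo → Seoul
Seoul → Bern
Bern → Quito
Quito → Manila
Manila → Porto
Porto → Doha
Doha → Hanoi
Hanoi → Lima
Doha → Accra
Accra → Kyoto

Visit order: Dubai, Vilnius, Perth, Tunis, Tokyo, Seoul, Bern, Quito, Manila, Porto, Doha, Hanoi, Lima, Accra, Kyoto

Accra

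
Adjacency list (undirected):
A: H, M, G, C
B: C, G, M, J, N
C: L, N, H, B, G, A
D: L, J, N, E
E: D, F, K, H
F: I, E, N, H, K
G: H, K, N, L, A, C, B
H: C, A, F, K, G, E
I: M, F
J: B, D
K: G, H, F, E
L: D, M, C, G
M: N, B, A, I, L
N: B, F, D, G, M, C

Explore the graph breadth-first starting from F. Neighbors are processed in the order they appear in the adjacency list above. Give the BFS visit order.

F, I, E, N, H, K, M, D, B, G, C, A, L, J

Visit F; enqueue I, E, N, H, K → queue [I, E, N, H, K]
Visit I; enqueue M → queue [E, N, H, K, M]
Visit E; enqueue D → queue [N, H, K, M, D]
Visit N; enqueue B, G, C → queue [H, K, M, D, B, G, C]
Visit H; enqueue A → queue [K, M, D, B, G, C, A]
Visit K → queue [M, D, B, G, C, A]
Visit M; enqueue L → queue [D, B, G, C, A, L]
Visit D; enqueue J → queue [B, G, C, A, L, J]
Visit B → queue [G, C, A, L, J]
Visit G → queue [C, A, L, J]
Visit C → queue [A, L, J]
Visit A → queue [L, J]
Visit L → queue [J]
Visit J → queue []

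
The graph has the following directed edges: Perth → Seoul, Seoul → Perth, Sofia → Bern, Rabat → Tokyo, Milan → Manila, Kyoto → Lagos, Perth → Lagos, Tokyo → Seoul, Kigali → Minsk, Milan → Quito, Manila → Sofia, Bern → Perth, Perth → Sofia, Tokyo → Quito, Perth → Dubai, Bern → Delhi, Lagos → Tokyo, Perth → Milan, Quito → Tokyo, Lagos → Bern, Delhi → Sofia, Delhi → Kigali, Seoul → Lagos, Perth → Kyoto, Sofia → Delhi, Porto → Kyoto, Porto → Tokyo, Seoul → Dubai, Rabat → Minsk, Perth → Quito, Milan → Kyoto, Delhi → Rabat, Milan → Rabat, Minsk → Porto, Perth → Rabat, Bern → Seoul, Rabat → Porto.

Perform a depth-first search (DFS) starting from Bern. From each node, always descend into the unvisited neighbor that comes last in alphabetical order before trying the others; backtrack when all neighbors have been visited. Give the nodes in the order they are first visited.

Bern, Seoul, Perth, Sofia, Delhi, Rabat, Tokyo, Quito, Porto, Kyoto, Lagos, Minsk, Kigali, Milan, Manila, Dubai

Visit Bern
Bern → Seoul
Seoul → Perth
Perth → Sofia
Sofia → Delhi
Delhi → Rabat
Rabat → Tokyo
Tokyo → Quito
Rabat → Porto
Porto → Kyoto
Kyoto → Lagos
Rabat → Minsk
Delhi → Kigali
Perth → Milan
Milan → Manila
Perth → Dubai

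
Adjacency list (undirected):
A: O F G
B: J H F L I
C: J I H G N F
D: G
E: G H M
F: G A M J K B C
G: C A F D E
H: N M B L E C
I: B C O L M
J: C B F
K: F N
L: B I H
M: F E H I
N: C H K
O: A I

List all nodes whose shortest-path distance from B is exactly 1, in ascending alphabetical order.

F, H, I, J, L

Level 0: B
Level 1: F, H, I, J, L
Level 2: A, C, E, G, K, M, N, O
Level 3: D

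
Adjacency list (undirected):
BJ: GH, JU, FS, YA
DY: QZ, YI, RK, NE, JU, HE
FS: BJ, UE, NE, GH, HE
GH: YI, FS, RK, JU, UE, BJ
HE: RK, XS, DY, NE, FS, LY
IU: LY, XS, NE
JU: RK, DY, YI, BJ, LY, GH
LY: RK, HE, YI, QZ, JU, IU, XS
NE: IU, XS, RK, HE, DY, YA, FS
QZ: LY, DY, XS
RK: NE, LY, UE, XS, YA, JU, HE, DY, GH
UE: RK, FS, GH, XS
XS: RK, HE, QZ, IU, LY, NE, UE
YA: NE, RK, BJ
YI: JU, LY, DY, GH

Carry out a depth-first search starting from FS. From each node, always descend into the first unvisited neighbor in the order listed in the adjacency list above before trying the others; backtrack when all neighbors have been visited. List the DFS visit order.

Visit FS
FS → BJ
BJ → GH
GH → YI
YI → JU
JU → RK
RK → NE
NE → IU
IU → LY
LY → HE
HE → XS
XS → QZ
QZ → DY
XS → UE
NE → YA

FS, BJ, GH, YI, JU, RK, NE, IU, LY, HE, XS, QZ, DY, UE, YA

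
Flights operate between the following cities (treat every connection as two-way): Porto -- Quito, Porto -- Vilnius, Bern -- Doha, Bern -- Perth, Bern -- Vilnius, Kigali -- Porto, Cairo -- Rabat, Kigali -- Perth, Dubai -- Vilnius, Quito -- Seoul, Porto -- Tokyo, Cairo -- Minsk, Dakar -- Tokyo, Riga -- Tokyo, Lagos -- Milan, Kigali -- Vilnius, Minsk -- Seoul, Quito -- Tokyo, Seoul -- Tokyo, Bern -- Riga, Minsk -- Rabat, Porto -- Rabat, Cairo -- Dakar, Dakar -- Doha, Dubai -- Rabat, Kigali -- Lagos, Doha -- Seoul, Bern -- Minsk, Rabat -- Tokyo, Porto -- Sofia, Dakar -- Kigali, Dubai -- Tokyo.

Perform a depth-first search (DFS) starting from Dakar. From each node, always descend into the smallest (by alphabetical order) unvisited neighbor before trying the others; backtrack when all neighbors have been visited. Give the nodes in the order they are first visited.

Dakar -> Cairo -> Minsk -> Bern -> Doha -> Seoul -> Quito -> Porto -> Kigali -> Lagos -> Milan -> Perth -> Vilnius -> Dubai -> Rabat -> Tokyo -> Riga -> Sofia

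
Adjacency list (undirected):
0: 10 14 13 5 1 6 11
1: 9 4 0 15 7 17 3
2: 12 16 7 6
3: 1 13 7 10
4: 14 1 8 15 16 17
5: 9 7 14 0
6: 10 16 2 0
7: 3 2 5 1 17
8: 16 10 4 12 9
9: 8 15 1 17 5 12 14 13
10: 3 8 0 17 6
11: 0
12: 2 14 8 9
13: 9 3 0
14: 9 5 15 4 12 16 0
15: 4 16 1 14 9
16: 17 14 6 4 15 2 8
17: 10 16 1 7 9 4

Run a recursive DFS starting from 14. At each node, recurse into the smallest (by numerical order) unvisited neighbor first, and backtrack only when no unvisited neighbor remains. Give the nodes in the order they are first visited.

14, 0, 1, 3, 7, 2, 6, 10, 8, 4, 15, 9, 5, 12, 13, 17, 16, 11

Visit 14
14 → 0
0 → 1
1 → 3
3 → 7
7 → 2
2 → 6
6 → 10
10 → 8
8 → 4
4 → 15
15 → 9
9 → 5
9 → 12
9 → 13
9 → 17
17 → 16
0 → 11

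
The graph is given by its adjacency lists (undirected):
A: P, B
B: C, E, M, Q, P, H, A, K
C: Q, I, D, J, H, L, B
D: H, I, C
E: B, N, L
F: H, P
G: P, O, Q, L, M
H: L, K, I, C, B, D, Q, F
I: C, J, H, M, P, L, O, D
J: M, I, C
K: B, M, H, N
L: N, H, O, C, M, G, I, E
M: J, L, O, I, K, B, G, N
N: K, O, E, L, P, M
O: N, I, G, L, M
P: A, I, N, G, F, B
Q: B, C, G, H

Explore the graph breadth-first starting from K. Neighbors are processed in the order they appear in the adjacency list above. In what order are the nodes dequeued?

K → B → M → H → N → C → E → Q → P → A → J → L → O → I → G → D → F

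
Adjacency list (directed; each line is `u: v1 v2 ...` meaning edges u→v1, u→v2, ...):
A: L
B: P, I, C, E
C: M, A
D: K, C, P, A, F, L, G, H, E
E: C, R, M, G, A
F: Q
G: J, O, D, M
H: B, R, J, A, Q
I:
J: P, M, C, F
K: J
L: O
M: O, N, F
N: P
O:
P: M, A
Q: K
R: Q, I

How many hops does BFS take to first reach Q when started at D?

Level 0: D
Level 1: A, C, E, F, G, H, K, L, P
Level 2: B, J, M, O, Q, R
Level 3: I, N
Q first appears at level 2.

2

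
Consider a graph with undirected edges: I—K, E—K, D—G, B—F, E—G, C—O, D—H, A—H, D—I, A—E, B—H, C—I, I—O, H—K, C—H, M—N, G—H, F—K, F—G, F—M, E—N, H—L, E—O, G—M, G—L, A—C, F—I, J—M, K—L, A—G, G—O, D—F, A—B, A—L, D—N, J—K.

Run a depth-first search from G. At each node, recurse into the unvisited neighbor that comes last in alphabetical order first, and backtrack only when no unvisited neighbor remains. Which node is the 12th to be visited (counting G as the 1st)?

Visit G
G → O
O → I
I → K
K → L
L → H
H → D
D → N
N → M
M → J
M → F
F → B
B → A
A → E
A → C

Visit order: G, O, I, K, L, H, D, N, M, J, F, B, A, E, C

B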